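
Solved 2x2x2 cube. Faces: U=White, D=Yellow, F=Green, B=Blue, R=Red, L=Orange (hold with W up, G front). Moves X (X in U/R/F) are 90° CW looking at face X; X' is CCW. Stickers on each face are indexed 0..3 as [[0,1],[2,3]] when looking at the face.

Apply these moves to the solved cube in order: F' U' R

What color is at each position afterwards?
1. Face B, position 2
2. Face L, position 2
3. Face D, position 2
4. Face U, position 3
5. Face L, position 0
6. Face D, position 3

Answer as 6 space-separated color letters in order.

Answer: R O Y G B Y

Derivation:
After move 1 (F'): F=GGGG U=WWRR R=YRYR D=OOYY L=OWOW
After move 2 (U'): U=WRWR F=OWGG R=GGYR B=YRBB L=BBOW
After move 3 (R): R=YGRG U=WWWG F=OOGY D=OBYY B=RRRB
Query 1: B[2] = R
Query 2: L[2] = O
Query 3: D[2] = Y
Query 4: U[3] = G
Query 5: L[0] = B
Query 6: D[3] = Y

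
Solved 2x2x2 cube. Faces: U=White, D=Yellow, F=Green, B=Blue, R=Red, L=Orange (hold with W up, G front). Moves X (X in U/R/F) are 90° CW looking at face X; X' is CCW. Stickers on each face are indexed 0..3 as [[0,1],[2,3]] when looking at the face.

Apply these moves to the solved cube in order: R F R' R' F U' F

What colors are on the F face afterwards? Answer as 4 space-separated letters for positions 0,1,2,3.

Answer: W O W R

Derivation:
After move 1 (R): R=RRRR U=WGWG F=GYGY D=YBYB B=WBWB
After move 2 (F): F=GGYY U=WGOO R=WRGR D=RRYB L=OYOB
After move 3 (R'): R=RRWG U=WWOW F=GGYO D=RGYY B=BBRB
After move 4 (R'): R=RGRW U=WROB F=GWYW D=RGYO B=YBGB
After move 5 (F): F=YGWW U=WRBY R=OGBW D=RRYO L=OROG
After move 6 (U'): U=RYWB F=ORWW R=YGBW B=OGGB L=YBOG
After move 7 (F): F=WOWR U=RYGB R=WGBW D=BYYO L=YROR
Query: F face = WOWR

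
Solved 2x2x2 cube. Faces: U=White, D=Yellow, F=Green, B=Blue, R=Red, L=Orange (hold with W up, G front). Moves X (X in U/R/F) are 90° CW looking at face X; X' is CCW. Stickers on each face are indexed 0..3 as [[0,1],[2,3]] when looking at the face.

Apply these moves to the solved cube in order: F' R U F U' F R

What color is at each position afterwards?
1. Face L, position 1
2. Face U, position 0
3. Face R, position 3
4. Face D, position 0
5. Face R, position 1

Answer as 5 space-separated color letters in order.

After move 1 (F'): F=GGGG U=WWRR R=YRYR D=OOYY L=OWOW
After move 2 (R): R=YYRR U=WGRG F=GOGY D=OBYB B=RBWB
After move 3 (U): U=RWGG F=YYGY R=RBRR B=OWWB L=GOOW
After move 4 (F): F=GYYY U=RWWO R=GBGR D=RRYB L=GOOB
After move 5 (U'): U=WORW F=GOYY R=GYGR B=GBWB L=OWOB
After move 6 (F): F=YGYO U=WOBW R=RYWR D=GGYB L=OROR
After move 7 (R): R=WRRY U=WGBO F=YGYB D=GWYG B=WBOB
Query 1: L[1] = R
Query 2: U[0] = W
Query 3: R[3] = Y
Query 4: D[0] = G
Query 5: R[1] = R

Answer: R W Y G R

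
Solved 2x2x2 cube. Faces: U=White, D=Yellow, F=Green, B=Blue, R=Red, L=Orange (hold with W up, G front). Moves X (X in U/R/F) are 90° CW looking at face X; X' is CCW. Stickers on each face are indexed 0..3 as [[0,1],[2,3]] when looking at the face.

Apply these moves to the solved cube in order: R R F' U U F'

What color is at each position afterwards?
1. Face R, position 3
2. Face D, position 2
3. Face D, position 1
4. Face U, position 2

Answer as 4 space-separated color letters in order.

After move 1 (R): R=RRRR U=WGWG F=GYGY D=YBYB B=WBWB
After move 2 (R): R=RRRR U=WYWY F=GBGB D=YWYW B=GBGB
After move 3 (F'): F=BBGG U=WYRR R=WRYR D=OOYW L=OYOW
After move 4 (U): U=RWRY F=WRGG R=GBYR B=OYGB L=BBOW
After move 5 (U): U=RRYW F=GBGG R=OYYR B=BBGB L=WROW
After move 6 (F'): F=BGGG U=RROY R=OYOR D=RWYW L=WWOY
Query 1: R[3] = R
Query 2: D[2] = Y
Query 3: D[1] = W
Query 4: U[2] = O

Answer: R Y W O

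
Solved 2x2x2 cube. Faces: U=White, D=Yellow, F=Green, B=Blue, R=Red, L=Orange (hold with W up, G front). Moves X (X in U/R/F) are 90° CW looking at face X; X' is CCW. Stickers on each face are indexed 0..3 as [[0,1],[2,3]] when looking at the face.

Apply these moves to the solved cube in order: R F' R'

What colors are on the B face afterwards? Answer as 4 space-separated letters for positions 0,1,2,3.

Answer: B B O B

Derivation:
After move 1 (R): R=RRRR U=WGWG F=GYGY D=YBYB B=WBWB
After move 2 (F'): F=YYGG U=WGRR R=BRYR D=OOYB L=OGOW
After move 3 (R'): R=RRBY U=WWRW F=YGGR D=OYYG B=BBOB
Query: B face = BBOB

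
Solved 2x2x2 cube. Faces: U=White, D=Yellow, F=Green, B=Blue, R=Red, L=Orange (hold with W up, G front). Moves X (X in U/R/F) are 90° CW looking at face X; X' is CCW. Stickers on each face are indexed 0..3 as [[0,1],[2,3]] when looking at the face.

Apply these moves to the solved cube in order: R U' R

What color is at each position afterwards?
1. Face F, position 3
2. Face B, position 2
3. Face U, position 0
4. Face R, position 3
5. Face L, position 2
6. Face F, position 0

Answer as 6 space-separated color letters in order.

Answer: B G G Y O O

Derivation:
After move 1 (R): R=RRRR U=WGWG F=GYGY D=YBYB B=WBWB
After move 2 (U'): U=GGWW F=OOGY R=GYRR B=RRWB L=WBOO
After move 3 (R): R=RGRY U=GOWY F=OBGB D=YWYR B=WRGB
Query 1: F[3] = B
Query 2: B[2] = G
Query 3: U[0] = G
Query 4: R[3] = Y
Query 5: L[2] = O
Query 6: F[0] = O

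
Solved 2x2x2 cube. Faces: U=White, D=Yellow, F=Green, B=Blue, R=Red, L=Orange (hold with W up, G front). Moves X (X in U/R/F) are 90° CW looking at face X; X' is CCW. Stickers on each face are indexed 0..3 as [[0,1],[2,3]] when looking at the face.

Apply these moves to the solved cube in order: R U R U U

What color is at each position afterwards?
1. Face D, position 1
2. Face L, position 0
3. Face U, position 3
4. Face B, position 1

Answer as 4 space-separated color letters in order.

After move 1 (R): R=RRRR U=WGWG F=GYGY D=YBYB B=WBWB
After move 2 (U): U=WWGG F=RRGY R=WBRR B=OOWB L=GYOO
After move 3 (R): R=RWRB U=WRGY F=RBGB D=YWYO B=GOWB
After move 4 (U): U=GWYR F=RWGB R=GORB B=GYWB L=RBOO
After move 5 (U): U=YGRW F=GOGB R=GYRB B=RBWB L=RWOO
Query 1: D[1] = W
Query 2: L[0] = R
Query 3: U[3] = W
Query 4: B[1] = B

Answer: W R W B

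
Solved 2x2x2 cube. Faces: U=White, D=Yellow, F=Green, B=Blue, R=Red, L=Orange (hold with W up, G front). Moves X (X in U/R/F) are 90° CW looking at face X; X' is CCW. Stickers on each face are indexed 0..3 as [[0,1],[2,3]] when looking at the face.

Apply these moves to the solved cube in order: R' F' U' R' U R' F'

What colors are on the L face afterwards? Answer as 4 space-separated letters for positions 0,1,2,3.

Answer: O Y O G

Derivation:
After move 1 (R'): R=RRRR U=WBWB F=GWGW D=YGYG B=YBYB
After move 2 (F'): F=WWGG U=WBRR R=GRYR D=OOYG L=OBOW
After move 3 (U'): U=BRWR F=OBGG R=WWYR B=GRYB L=YBOW
After move 4 (R'): R=WRWY U=BYWG F=ORGR D=OBYG B=GROB
After move 5 (U): U=WBGY F=WRGR R=GRWY B=YBOB L=OROW
After move 6 (R'): R=RYGW U=WOGY F=WBGY D=ORYR B=GBBB
After move 7 (F'): F=BYWG U=WORG R=RYOW D=RWYR L=OYOG
Query: L face = OYOG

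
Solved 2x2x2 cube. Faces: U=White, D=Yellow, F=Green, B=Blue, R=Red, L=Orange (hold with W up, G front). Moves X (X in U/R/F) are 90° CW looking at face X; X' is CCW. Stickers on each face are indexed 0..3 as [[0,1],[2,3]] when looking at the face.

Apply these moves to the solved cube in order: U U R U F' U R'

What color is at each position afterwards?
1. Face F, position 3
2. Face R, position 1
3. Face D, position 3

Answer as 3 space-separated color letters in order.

After move 1 (U): U=WWWW F=RRGG R=BBRR B=OOBB L=GGOO
After move 2 (U): U=WWWW F=BBGG R=OORR B=GGBB L=RROO
After move 3 (R): R=RORO U=WBWG F=BYGY D=YBYG B=WGWB
After move 4 (U): U=WWGB F=ROGY R=WGRO B=RRWB L=BYOO
After move 5 (F'): F=OYRG U=WWWR R=BGYO D=YOYG L=BBOG
After move 6 (U): U=WWRW F=BGRG R=RRYO B=BBWB L=OYOG
After move 7 (R'): R=RORY U=WWRB F=BWRW D=YGYG B=GBOB
Query 1: F[3] = W
Query 2: R[1] = O
Query 3: D[3] = G

Answer: W O G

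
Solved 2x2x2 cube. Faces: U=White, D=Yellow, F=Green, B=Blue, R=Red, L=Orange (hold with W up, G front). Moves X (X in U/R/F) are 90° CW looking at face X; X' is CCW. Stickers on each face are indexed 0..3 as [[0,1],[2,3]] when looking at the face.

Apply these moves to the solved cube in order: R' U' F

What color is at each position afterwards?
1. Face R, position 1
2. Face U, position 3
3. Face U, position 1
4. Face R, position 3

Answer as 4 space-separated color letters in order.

Answer: W B B R

Derivation:
After move 1 (R'): R=RRRR U=WBWB F=GWGW D=YGYG B=YBYB
After move 2 (U'): U=BBWW F=OOGW R=GWRR B=RRYB L=YBOO
After move 3 (F): F=GOWO U=BBOB R=WWWR D=RGYG L=YYOG
Query 1: R[1] = W
Query 2: U[3] = B
Query 3: U[1] = B
Query 4: R[3] = R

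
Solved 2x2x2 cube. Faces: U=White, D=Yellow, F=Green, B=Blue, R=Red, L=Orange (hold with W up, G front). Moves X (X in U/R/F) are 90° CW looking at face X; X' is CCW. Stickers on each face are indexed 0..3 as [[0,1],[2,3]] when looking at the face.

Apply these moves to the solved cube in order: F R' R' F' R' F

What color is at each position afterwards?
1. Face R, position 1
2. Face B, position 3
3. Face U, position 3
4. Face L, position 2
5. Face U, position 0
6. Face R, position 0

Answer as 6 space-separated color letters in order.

After move 1 (F): F=GGGG U=WWOO R=WRWR D=RRYY L=OYOY
After move 2 (R'): R=RRWW U=WBOB F=GWGO D=RGYG B=YBRB
After move 3 (R'): R=RWRW U=WROY F=GBGB D=RWYO B=GBGB
After move 4 (F'): F=BBGG U=WRRR R=WWRW D=YYYO L=OYOO
After move 5 (R'): R=WWWR U=WGRG F=BRGR D=YBYG B=OBYB
After move 6 (F): F=GBRR U=WGOY R=RWGR D=WWYG L=OYOB
Query 1: R[1] = W
Query 2: B[3] = B
Query 3: U[3] = Y
Query 4: L[2] = O
Query 5: U[0] = W
Query 6: R[0] = R

Answer: W B Y O W R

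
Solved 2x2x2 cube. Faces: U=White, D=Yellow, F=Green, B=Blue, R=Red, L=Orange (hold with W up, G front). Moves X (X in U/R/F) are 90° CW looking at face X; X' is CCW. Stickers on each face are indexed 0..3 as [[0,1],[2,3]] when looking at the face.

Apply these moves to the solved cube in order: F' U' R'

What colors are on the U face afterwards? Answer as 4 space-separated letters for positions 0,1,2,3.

Answer: W B W Y

Derivation:
After move 1 (F'): F=GGGG U=WWRR R=YRYR D=OOYY L=OWOW
After move 2 (U'): U=WRWR F=OWGG R=GGYR B=YRBB L=BBOW
After move 3 (R'): R=GRGY U=WBWY F=ORGR D=OWYG B=YROB
Query: U face = WBWY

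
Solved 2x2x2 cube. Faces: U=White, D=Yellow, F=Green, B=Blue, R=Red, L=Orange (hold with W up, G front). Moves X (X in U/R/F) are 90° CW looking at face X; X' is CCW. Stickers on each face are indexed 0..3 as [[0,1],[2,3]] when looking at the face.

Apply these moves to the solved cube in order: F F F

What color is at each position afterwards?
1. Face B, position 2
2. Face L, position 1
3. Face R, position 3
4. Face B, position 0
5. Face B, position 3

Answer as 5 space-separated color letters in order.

After move 1 (F): F=GGGG U=WWOO R=WRWR D=RRYY L=OYOY
After move 2 (F): F=GGGG U=WWYY R=OROR D=WWYY L=OROR
After move 3 (F): F=GGGG U=WWRR R=YRYR D=OOYY L=OWOW
Query 1: B[2] = B
Query 2: L[1] = W
Query 3: R[3] = R
Query 4: B[0] = B
Query 5: B[3] = B

Answer: B W R B B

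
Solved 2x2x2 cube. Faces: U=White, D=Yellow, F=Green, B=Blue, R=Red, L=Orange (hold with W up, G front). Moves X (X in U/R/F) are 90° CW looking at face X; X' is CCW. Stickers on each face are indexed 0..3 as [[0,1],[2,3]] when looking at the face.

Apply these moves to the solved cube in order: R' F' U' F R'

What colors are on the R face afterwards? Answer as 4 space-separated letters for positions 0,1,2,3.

After move 1 (R'): R=RRRR U=WBWB F=GWGW D=YGYG B=YBYB
After move 2 (F'): F=WWGG U=WBRR R=GRYR D=OOYG L=OBOW
After move 3 (U'): U=BRWR F=OBGG R=WWYR B=GRYB L=YBOW
After move 4 (F): F=GOGB U=BRWB R=WWRR D=YWYG L=YOOO
After move 5 (R'): R=WRWR U=BYWG F=GRGB D=YOYB B=GRWB
Query: R face = WRWR

Answer: W R W R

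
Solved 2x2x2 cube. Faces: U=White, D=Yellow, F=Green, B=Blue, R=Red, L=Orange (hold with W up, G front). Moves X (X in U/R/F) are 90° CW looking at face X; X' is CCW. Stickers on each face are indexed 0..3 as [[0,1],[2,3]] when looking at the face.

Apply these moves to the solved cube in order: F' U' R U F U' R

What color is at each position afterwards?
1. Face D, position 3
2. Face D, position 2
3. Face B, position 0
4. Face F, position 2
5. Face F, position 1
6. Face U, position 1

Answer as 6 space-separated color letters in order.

After move 1 (F'): F=GGGG U=WWRR R=YRYR D=OOYY L=OWOW
After move 2 (U'): U=WRWR F=OWGG R=GGYR B=YRBB L=BBOW
After move 3 (R): R=YGRG U=WWWG F=OOGY D=OBYY B=RRRB
After move 4 (U): U=WWGW F=YGGY R=RRRG B=BBRB L=OOOW
After move 5 (F): F=GYYG U=WWWO R=GRWG D=RRYY L=OOOB
After move 6 (U'): U=WOWW F=OOYG R=GYWG B=GRRB L=BBOB
After move 7 (R): R=WGGY U=WOWG F=ORYY D=RRYG B=WROB
Query 1: D[3] = G
Query 2: D[2] = Y
Query 3: B[0] = W
Query 4: F[2] = Y
Query 5: F[1] = R
Query 6: U[1] = O

Answer: G Y W Y R O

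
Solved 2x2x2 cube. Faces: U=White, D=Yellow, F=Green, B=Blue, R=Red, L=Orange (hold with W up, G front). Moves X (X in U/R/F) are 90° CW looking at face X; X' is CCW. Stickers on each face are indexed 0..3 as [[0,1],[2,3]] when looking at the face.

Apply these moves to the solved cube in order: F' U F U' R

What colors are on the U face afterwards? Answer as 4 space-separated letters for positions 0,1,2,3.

After move 1 (F'): F=GGGG U=WWRR R=YRYR D=OOYY L=OWOW
After move 2 (U): U=RWRW F=YRGG R=BBYR B=OWBB L=GGOW
After move 3 (F): F=GYGR U=RWWG R=RBWR D=YBYY L=GOOO
After move 4 (U'): U=WGRW F=GOGR R=GYWR B=RBBB L=OWOO
After move 5 (R): R=WGRY U=WORR F=GBGY D=YBYR B=WBGB
Query: U face = WORR

Answer: W O R R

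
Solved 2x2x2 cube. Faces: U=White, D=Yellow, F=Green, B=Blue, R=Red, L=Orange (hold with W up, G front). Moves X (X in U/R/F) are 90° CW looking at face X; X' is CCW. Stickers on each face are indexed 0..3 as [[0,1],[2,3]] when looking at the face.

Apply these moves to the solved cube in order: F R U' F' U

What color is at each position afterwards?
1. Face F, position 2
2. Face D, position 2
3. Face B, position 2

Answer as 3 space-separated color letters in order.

After move 1 (F): F=GGGG U=WWOO R=WRWR D=RRYY L=OYOY
After move 2 (R): R=WWRR U=WGOG F=GRGY D=RBYB B=OBWB
After move 3 (U'): U=GGWO F=OYGY R=GRRR B=WWWB L=OBOY
After move 4 (F'): F=YYOG U=GGGR R=BRRR D=BYYB L=OOOW
After move 5 (U): U=GGRG F=BROG R=WWRR B=OOWB L=YYOW
Query 1: F[2] = O
Query 2: D[2] = Y
Query 3: B[2] = W

Answer: O Y W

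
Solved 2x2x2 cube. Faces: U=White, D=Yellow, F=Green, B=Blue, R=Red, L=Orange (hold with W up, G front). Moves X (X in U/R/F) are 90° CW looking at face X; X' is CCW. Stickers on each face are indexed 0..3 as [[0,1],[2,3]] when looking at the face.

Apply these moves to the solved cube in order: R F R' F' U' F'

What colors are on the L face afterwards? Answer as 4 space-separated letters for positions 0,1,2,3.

After move 1 (R): R=RRRR U=WGWG F=GYGY D=YBYB B=WBWB
After move 2 (F): F=GGYY U=WGOO R=WRGR D=RRYB L=OYOB
After move 3 (R'): R=RRWG U=WWOW F=GGYO D=RGYY B=BBRB
After move 4 (F'): F=GOGY U=WWRW R=GRRG D=YBYY L=OWOO
After move 5 (U'): U=WWWR F=OWGY R=GORG B=GRRB L=BBOO
After move 6 (F'): F=WYOG U=WWGR R=BOYG D=BOYY L=BROW
Query: L face = BROW

Answer: B R O W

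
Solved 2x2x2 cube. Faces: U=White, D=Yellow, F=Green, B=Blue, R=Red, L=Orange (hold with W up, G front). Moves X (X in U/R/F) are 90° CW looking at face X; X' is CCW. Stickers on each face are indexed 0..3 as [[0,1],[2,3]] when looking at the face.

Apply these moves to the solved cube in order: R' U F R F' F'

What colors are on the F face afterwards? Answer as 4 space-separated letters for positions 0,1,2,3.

Answer: G W Y G

Derivation:
After move 1 (R'): R=RRRR U=WBWB F=GWGW D=YGYG B=YBYB
After move 2 (U): U=WWBB F=RRGW R=YBRR B=OOYB L=GWOO
After move 3 (F): F=GRWR U=WWOW R=BBBR D=RYYG L=GYOG
After move 4 (R): R=BBRB U=WROR F=GYWG D=RYYO B=WOWB
After move 5 (F'): F=YGGW U=WRBR R=YBRB D=YGYO L=GROO
After move 6 (F'): F=GWYG U=WRYR R=GBYB D=ROYO L=GROB
Query: F face = GWYG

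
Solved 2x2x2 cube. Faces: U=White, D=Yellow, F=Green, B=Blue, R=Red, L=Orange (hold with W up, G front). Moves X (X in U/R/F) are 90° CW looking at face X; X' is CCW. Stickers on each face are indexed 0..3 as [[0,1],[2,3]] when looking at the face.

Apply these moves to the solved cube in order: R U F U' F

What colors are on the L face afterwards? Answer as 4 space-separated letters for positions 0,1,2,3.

After move 1 (R): R=RRRR U=WGWG F=GYGY D=YBYB B=WBWB
After move 2 (U): U=WWGG F=RRGY R=WBRR B=OOWB L=GYOO
After move 3 (F): F=GRYR U=WWOY R=GBGR D=RWYB L=GYOB
After move 4 (U'): U=WYWO F=GYYR R=GRGR B=GBWB L=OOOB
After move 5 (F): F=YGRY U=WYBO R=WROR D=GGYB L=OROW
Query: L face = OROW

Answer: O R O W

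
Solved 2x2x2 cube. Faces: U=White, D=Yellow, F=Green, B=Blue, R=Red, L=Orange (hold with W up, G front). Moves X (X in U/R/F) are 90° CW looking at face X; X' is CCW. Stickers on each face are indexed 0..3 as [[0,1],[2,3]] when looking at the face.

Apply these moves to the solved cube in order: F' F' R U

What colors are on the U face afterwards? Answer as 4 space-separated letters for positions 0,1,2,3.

Answer: Y W G G

Derivation:
After move 1 (F'): F=GGGG U=WWRR R=YRYR D=OOYY L=OWOW
After move 2 (F'): F=GGGG U=WWYY R=OROR D=WWYY L=OROR
After move 3 (R): R=OORR U=WGYG F=GWGY D=WBYB B=YBWB
After move 4 (U): U=YWGG F=OOGY R=YBRR B=ORWB L=GWOR
Query: U face = YWGG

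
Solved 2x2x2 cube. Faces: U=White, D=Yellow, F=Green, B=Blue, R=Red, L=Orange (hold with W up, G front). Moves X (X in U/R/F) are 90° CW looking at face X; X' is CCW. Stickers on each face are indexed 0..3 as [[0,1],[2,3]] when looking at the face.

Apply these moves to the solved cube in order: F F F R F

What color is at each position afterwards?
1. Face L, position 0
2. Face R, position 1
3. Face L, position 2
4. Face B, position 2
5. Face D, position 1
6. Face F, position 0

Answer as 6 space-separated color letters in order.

After move 1 (F): F=GGGG U=WWOO R=WRWR D=RRYY L=OYOY
After move 2 (F): F=GGGG U=WWYY R=OROR D=WWYY L=OROR
After move 3 (F): F=GGGG U=WWRR R=YRYR D=OOYY L=OWOW
After move 4 (R): R=YYRR U=WGRG F=GOGY D=OBYB B=RBWB
After move 5 (F): F=GGYO U=WGWW R=RYGR D=RYYB L=OOOB
Query 1: L[0] = O
Query 2: R[1] = Y
Query 3: L[2] = O
Query 4: B[2] = W
Query 5: D[1] = Y
Query 6: F[0] = G

Answer: O Y O W Y G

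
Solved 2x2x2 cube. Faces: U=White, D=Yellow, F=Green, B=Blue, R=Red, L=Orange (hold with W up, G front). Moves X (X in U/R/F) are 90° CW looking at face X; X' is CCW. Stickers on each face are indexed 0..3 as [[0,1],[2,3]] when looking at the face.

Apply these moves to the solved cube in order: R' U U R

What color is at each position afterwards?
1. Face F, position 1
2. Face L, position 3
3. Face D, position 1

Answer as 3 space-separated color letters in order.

Answer: G O Y

Derivation:
After move 1 (R'): R=RRRR U=WBWB F=GWGW D=YGYG B=YBYB
After move 2 (U): U=WWBB F=RRGW R=YBRR B=OOYB L=GWOO
After move 3 (U): U=BWBW F=YBGW R=OORR B=GWYB L=RROO
After move 4 (R): R=RORO U=BBBW F=YGGG D=YYYG B=WWWB
Query 1: F[1] = G
Query 2: L[3] = O
Query 3: D[1] = Y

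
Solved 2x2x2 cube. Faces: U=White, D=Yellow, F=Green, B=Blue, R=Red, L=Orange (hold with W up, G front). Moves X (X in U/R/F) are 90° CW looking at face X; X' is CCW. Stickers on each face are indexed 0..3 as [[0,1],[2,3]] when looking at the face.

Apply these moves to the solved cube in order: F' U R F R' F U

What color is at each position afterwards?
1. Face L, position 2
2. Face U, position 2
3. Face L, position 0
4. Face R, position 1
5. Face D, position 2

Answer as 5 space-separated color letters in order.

Answer: O O Y W Y

Derivation:
After move 1 (F'): F=GGGG U=WWRR R=YRYR D=OOYY L=OWOW
After move 2 (U): U=RWRW F=YRGG R=BBYR B=OWBB L=GGOW
After move 3 (R): R=YBRB U=RRRG F=YOGY D=OBYO B=WWWB
After move 4 (F): F=GYYO U=RRWG R=RBGB D=RYYO L=GOOB
After move 5 (R'): R=BBRG U=RWWW F=GRYG D=RYYO B=OWYB
After move 6 (F): F=YGGR U=RWBO R=WBWG D=RBYO L=GROY
After move 7 (U): U=BROW F=WBGR R=OWWG B=GRYB L=YGOY
Query 1: L[2] = O
Query 2: U[2] = O
Query 3: L[0] = Y
Query 4: R[1] = W
Query 5: D[2] = Y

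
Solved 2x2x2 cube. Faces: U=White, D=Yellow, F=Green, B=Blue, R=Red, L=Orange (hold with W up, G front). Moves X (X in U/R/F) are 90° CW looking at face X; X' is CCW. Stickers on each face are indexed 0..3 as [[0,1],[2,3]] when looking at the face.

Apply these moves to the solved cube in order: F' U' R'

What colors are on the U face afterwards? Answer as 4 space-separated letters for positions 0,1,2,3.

After move 1 (F'): F=GGGG U=WWRR R=YRYR D=OOYY L=OWOW
After move 2 (U'): U=WRWR F=OWGG R=GGYR B=YRBB L=BBOW
After move 3 (R'): R=GRGY U=WBWY F=ORGR D=OWYG B=YROB
Query: U face = WBWY

Answer: W B W Y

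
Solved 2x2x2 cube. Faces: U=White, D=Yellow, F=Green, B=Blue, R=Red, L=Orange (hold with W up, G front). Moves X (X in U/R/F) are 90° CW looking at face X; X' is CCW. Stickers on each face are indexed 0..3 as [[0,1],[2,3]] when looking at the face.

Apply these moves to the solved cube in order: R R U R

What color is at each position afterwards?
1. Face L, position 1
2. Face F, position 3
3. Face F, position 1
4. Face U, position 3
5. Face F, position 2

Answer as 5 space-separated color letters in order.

After move 1 (R): R=RRRR U=WGWG F=GYGY D=YBYB B=WBWB
After move 2 (R): R=RRRR U=WYWY F=GBGB D=YWYW B=GBGB
After move 3 (U): U=WWYY F=RRGB R=GBRR B=OOGB L=GBOO
After move 4 (R): R=RGRB U=WRYB F=RWGW D=YGYO B=YOWB
Query 1: L[1] = B
Query 2: F[3] = W
Query 3: F[1] = W
Query 4: U[3] = B
Query 5: F[2] = G

Answer: B W W B G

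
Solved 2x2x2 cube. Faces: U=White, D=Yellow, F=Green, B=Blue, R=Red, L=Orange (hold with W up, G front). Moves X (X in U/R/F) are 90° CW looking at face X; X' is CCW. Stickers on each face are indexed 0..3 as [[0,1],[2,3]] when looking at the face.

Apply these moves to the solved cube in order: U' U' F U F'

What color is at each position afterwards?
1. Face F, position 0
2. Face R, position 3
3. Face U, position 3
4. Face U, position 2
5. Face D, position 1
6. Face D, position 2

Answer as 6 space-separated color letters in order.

After move 1 (U'): U=WWWW F=OOGG R=GGRR B=RRBB L=BBOO
After move 2 (U'): U=WWWW F=BBGG R=OORR B=GGBB L=RROO
After move 3 (F): F=GBGB U=WWOR R=WOWR D=ROYY L=RYOY
After move 4 (U): U=OWRW F=WOGB R=GGWR B=RYBB L=GBOY
After move 5 (F'): F=OBWG U=OWGW R=OGRR D=BYYY L=GWOR
Query 1: F[0] = O
Query 2: R[3] = R
Query 3: U[3] = W
Query 4: U[2] = G
Query 5: D[1] = Y
Query 6: D[2] = Y

Answer: O R W G Y Y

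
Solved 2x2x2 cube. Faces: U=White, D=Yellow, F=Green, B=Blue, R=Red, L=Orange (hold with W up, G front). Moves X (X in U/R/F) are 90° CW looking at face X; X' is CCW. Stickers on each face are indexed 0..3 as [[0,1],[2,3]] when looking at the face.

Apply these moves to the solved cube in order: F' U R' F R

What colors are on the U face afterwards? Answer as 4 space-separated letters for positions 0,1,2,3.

Answer: R Y W W

Derivation:
After move 1 (F'): F=GGGG U=WWRR R=YRYR D=OOYY L=OWOW
After move 2 (U): U=RWRW F=YRGG R=BBYR B=OWBB L=GGOW
After move 3 (R'): R=BRBY U=RBRO F=YWGW D=ORYG B=YWOB
After move 4 (F): F=GYWW U=RBWG R=RROY D=BBYG L=GOOR
After move 5 (R): R=ORYR U=RYWW F=GBWG D=BOYY B=GWBB
Query: U face = RYWW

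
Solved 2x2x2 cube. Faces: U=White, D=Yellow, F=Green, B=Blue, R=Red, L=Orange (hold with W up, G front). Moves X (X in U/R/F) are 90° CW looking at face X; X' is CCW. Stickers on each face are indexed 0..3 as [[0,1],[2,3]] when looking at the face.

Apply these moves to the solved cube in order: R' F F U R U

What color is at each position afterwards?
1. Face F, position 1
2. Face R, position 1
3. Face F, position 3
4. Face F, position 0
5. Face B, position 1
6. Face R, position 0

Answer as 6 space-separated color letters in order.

After move 1 (R'): R=RRRR U=WBWB F=GWGW D=YGYG B=YBYB
After move 2 (F): F=GGWW U=WBOO R=WRBR D=RRYG L=OYOG
After move 3 (F): F=WGWG U=WBGY R=OROR D=BWYG L=OROR
After move 4 (U): U=GWYB F=ORWG R=YBOR B=ORYB L=WGOR
After move 5 (R): R=OYRB U=GRYG F=OWWG D=BYYO B=BRWB
After move 6 (U): U=YGGR F=OYWG R=BRRB B=WGWB L=OWOR
Query 1: F[1] = Y
Query 2: R[1] = R
Query 3: F[3] = G
Query 4: F[0] = O
Query 5: B[1] = G
Query 6: R[0] = B

Answer: Y R G O G B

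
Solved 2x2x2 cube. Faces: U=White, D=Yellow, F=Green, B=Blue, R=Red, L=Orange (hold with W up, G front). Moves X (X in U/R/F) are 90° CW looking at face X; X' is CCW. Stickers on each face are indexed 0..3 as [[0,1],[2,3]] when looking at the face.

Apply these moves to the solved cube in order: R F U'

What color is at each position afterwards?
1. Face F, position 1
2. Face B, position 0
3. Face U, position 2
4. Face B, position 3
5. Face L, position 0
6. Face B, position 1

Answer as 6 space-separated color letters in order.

Answer: Y W W B W R

Derivation:
After move 1 (R): R=RRRR U=WGWG F=GYGY D=YBYB B=WBWB
After move 2 (F): F=GGYY U=WGOO R=WRGR D=RRYB L=OYOB
After move 3 (U'): U=GOWO F=OYYY R=GGGR B=WRWB L=WBOB
Query 1: F[1] = Y
Query 2: B[0] = W
Query 3: U[2] = W
Query 4: B[3] = B
Query 5: L[0] = W
Query 6: B[1] = R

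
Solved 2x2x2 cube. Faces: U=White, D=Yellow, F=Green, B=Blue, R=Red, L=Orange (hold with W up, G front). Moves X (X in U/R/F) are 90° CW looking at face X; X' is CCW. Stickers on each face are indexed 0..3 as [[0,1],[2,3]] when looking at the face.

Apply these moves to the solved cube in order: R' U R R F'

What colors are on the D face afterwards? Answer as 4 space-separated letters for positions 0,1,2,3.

Answer: W O Y B

Derivation:
After move 1 (R'): R=RRRR U=WBWB F=GWGW D=YGYG B=YBYB
After move 2 (U): U=WWBB F=RRGW R=YBRR B=OOYB L=GWOO
After move 3 (R): R=RYRB U=WRBW F=RGGG D=YYYO B=BOWB
After move 4 (R): R=RRBY U=WGBG F=RYGO D=YWYB B=WORB
After move 5 (F'): F=YORG U=WGRB R=WRYY D=WOYB L=GGOB
Query: D face = WOYB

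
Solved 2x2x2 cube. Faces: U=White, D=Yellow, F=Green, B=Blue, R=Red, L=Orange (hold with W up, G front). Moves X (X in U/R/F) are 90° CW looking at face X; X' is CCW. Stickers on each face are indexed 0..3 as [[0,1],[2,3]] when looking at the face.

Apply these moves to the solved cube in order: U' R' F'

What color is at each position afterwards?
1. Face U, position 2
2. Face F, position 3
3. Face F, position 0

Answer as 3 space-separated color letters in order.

After move 1 (U'): U=WWWW F=OOGG R=GGRR B=RRBB L=BBOO
After move 2 (R'): R=GRGR U=WBWR F=OWGW D=YOYG B=YRYB
After move 3 (F'): F=WWOG U=WBGG R=ORYR D=BOYG L=BROW
Query 1: U[2] = G
Query 2: F[3] = G
Query 3: F[0] = W

Answer: G G W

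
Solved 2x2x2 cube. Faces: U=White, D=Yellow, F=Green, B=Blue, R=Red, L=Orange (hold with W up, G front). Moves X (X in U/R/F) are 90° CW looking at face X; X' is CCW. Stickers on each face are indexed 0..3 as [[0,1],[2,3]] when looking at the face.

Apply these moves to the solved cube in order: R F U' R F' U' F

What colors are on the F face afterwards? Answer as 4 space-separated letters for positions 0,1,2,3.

After move 1 (R): R=RRRR U=WGWG F=GYGY D=YBYB B=WBWB
After move 2 (F): F=GGYY U=WGOO R=WRGR D=RRYB L=OYOB
After move 3 (U'): U=GOWO F=OYYY R=GGGR B=WRWB L=WBOB
After move 4 (R): R=GGRG U=GYWY F=ORYB D=RWYW B=OROB
After move 5 (F'): F=RBOY U=GYGR R=WGRG D=BBYW L=WYOW
After move 6 (U'): U=YRGG F=WYOY R=RBRG B=WGOB L=OROW
After move 7 (F): F=OWYY U=YRWR R=GBGG D=RRYW L=OBOB
Query: F face = OWYY

Answer: O W Y Y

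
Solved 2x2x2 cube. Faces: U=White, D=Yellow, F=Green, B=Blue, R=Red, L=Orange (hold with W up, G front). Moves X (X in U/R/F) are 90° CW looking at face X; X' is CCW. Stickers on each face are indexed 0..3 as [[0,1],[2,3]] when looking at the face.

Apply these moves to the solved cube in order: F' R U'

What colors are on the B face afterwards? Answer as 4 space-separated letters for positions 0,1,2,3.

After move 1 (F'): F=GGGG U=WWRR R=YRYR D=OOYY L=OWOW
After move 2 (R): R=YYRR U=WGRG F=GOGY D=OBYB B=RBWB
After move 3 (U'): U=GGWR F=OWGY R=GORR B=YYWB L=RBOW
Query: B face = YYWB

Answer: Y Y W B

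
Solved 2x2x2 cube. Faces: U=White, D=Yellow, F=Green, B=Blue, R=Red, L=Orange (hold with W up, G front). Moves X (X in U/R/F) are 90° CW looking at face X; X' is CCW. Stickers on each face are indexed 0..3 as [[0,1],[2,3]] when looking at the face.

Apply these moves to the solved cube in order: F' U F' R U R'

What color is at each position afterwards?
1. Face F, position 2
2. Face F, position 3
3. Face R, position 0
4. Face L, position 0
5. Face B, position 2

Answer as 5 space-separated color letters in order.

Answer: Y G W R B

Derivation:
After move 1 (F'): F=GGGG U=WWRR R=YRYR D=OOYY L=OWOW
After move 2 (U): U=RWRW F=YRGG R=BBYR B=OWBB L=GGOW
After move 3 (F'): F=RGYG U=RWBY R=OBOR D=GWYY L=GWOR
After move 4 (R): R=OORB U=RGBG F=RWYY D=GBYO B=YWWB
After move 5 (U): U=BRGG F=OOYY R=YWRB B=GWWB L=RWOR
After move 6 (R'): R=WBYR U=BWGG F=ORYG D=GOYY B=OWBB
Query 1: F[2] = Y
Query 2: F[3] = G
Query 3: R[0] = W
Query 4: L[0] = R
Query 5: B[2] = B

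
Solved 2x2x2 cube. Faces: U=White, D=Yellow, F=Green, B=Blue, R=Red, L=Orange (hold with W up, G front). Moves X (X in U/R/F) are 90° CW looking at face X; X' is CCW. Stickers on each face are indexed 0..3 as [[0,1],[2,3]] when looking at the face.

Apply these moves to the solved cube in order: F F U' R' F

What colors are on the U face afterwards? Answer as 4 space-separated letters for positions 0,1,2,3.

Answer: W B R B

Derivation:
After move 1 (F): F=GGGG U=WWOO R=WRWR D=RRYY L=OYOY
After move 2 (F): F=GGGG U=WWYY R=OROR D=WWYY L=OROR
After move 3 (U'): U=WYWY F=ORGG R=GGOR B=ORBB L=BBOR
After move 4 (R'): R=GRGO U=WBWO F=OYGY D=WRYG B=YRWB
After move 5 (F): F=GOYY U=WBRB R=WROO D=GGYG L=BWOR
Query: U face = WBRB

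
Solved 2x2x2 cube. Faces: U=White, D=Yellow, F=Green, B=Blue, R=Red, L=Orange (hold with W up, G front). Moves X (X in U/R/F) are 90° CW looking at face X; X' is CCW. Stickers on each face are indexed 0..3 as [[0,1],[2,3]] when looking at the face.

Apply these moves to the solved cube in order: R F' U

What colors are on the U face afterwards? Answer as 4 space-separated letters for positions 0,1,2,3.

After move 1 (R): R=RRRR U=WGWG F=GYGY D=YBYB B=WBWB
After move 2 (F'): F=YYGG U=WGRR R=BRYR D=OOYB L=OGOW
After move 3 (U): U=RWRG F=BRGG R=WBYR B=OGWB L=YYOW
Query: U face = RWRG

Answer: R W R G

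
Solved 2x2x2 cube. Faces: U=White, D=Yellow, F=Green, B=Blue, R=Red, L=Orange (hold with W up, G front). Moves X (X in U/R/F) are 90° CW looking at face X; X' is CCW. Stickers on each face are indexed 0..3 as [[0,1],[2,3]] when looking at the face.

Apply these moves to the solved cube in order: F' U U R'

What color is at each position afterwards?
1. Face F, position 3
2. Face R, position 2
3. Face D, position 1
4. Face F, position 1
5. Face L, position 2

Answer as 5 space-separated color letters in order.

Answer: W O B R O

Derivation:
After move 1 (F'): F=GGGG U=WWRR R=YRYR D=OOYY L=OWOW
After move 2 (U): U=RWRW F=YRGG R=BBYR B=OWBB L=GGOW
After move 3 (U): U=RRWW F=BBGG R=OWYR B=GGBB L=YROW
After move 4 (R'): R=WROY U=RBWG F=BRGW D=OBYG B=YGOB
Query 1: F[3] = W
Query 2: R[2] = O
Query 3: D[1] = B
Query 4: F[1] = R
Query 5: L[2] = O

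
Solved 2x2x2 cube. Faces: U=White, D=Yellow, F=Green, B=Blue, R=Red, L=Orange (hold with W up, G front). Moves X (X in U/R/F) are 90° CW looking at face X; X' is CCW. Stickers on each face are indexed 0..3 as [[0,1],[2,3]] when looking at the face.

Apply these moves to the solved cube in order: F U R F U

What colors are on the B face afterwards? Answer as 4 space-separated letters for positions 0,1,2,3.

Answer: G R W B

Derivation:
After move 1 (F): F=GGGG U=WWOO R=WRWR D=RRYY L=OYOY
After move 2 (U): U=OWOW F=WRGG R=BBWR B=OYBB L=GGOY
After move 3 (R): R=WBRB U=OROG F=WRGY D=RBYO B=WYWB
After move 4 (F): F=GWYR U=ORYG R=OBGB D=RWYO L=GROB
After move 5 (U): U=YOGR F=OBYR R=WYGB B=GRWB L=GWOB
Query: B face = GRWB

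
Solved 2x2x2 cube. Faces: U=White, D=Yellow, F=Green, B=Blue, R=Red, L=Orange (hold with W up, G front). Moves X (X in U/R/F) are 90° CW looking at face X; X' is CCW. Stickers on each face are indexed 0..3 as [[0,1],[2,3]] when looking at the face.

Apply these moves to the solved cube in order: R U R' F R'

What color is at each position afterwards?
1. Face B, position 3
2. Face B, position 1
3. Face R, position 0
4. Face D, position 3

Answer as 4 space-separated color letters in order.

Answer: B O R W

Derivation:
After move 1 (R): R=RRRR U=WGWG F=GYGY D=YBYB B=WBWB
After move 2 (U): U=WWGG F=RRGY R=WBRR B=OOWB L=GYOO
After move 3 (R'): R=BRWR U=WWGO F=RWGG D=YRYY B=BOBB
After move 4 (F): F=GRGW U=WWOY R=GROR D=WBYY L=GYOR
After move 5 (R'): R=RRGO U=WBOB F=GWGY D=WRYW B=YOBB
Query 1: B[3] = B
Query 2: B[1] = O
Query 3: R[0] = R
Query 4: D[3] = W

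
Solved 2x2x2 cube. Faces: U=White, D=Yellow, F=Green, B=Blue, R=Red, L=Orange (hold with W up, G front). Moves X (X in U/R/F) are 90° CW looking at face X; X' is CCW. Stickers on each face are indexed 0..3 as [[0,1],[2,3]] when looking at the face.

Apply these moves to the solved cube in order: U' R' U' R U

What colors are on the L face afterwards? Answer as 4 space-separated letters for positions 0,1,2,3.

After move 1 (U'): U=WWWW F=OOGG R=GGRR B=RRBB L=BBOO
After move 2 (R'): R=GRGR U=WBWR F=OWGW D=YOYG B=YRYB
After move 3 (U'): U=BRWW F=BBGW R=OWGR B=GRYB L=YROO
After move 4 (R): R=GORW U=BBWW F=BOGG D=YYYG B=WRRB
After move 5 (U): U=WBWB F=GOGG R=WRRW B=YRRB L=BOOO
Query: L face = BOOO

Answer: B O O O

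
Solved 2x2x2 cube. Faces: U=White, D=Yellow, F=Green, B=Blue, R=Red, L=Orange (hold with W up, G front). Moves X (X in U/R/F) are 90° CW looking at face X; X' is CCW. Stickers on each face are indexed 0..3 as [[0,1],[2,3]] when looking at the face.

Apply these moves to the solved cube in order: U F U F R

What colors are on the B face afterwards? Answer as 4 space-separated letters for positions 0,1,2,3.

After move 1 (U): U=WWWW F=RRGG R=BBRR B=OOBB L=GGOO
After move 2 (F): F=GRGR U=WWOG R=WBWR D=RBYY L=GYOY
After move 3 (U): U=OWGW F=WBGR R=OOWR B=GYBB L=GROY
After move 4 (F): F=GWRB U=OWYR R=GOWR D=WOYY L=GROB
After move 5 (R): R=WGRO U=OWYB F=GORY D=WBYG B=RYWB
Query: B face = RYWB

Answer: R Y W B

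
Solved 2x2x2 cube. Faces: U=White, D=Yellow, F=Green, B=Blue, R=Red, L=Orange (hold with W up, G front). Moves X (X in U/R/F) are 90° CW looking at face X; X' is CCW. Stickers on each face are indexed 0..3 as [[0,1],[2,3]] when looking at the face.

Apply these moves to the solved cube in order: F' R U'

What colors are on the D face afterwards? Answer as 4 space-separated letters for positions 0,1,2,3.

After move 1 (F'): F=GGGG U=WWRR R=YRYR D=OOYY L=OWOW
After move 2 (R): R=YYRR U=WGRG F=GOGY D=OBYB B=RBWB
After move 3 (U'): U=GGWR F=OWGY R=GORR B=YYWB L=RBOW
Query: D face = OBYB

Answer: O B Y B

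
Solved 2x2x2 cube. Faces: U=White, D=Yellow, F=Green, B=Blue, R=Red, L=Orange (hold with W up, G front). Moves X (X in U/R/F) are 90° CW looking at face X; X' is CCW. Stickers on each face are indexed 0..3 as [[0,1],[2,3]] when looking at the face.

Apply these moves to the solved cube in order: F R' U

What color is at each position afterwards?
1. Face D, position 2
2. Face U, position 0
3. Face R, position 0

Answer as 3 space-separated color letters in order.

After move 1 (F): F=GGGG U=WWOO R=WRWR D=RRYY L=OYOY
After move 2 (R'): R=RRWW U=WBOB F=GWGO D=RGYG B=YBRB
After move 3 (U): U=OWBB F=RRGO R=YBWW B=OYRB L=GWOY
Query 1: D[2] = Y
Query 2: U[0] = O
Query 3: R[0] = Y

Answer: Y O Y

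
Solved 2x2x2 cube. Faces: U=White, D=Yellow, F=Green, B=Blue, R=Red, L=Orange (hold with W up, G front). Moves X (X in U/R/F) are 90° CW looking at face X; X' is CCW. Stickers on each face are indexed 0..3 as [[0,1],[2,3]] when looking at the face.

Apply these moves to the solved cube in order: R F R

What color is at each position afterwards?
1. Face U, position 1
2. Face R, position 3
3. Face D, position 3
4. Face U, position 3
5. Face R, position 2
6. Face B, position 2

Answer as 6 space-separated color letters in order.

After move 1 (R): R=RRRR U=WGWG F=GYGY D=YBYB B=WBWB
After move 2 (F): F=GGYY U=WGOO R=WRGR D=RRYB L=OYOB
After move 3 (R): R=GWRR U=WGOY F=GRYB D=RWYW B=OBGB
Query 1: U[1] = G
Query 2: R[3] = R
Query 3: D[3] = W
Query 4: U[3] = Y
Query 5: R[2] = R
Query 6: B[2] = G

Answer: G R W Y R G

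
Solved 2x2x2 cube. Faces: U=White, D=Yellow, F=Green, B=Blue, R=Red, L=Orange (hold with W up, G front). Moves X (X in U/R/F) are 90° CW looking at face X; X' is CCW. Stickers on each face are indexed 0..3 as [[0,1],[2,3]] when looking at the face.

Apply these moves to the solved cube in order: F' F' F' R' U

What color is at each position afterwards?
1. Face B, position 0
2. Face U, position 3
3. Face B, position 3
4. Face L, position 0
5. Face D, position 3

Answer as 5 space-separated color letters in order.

After move 1 (F'): F=GGGG U=WWRR R=YRYR D=OOYY L=OWOW
After move 2 (F'): F=GGGG U=WWYY R=OROR D=WWYY L=OROR
After move 3 (F'): F=GGGG U=WWOO R=WRWR D=RRYY L=OYOY
After move 4 (R'): R=RRWW U=WBOB F=GWGO D=RGYG B=YBRB
After move 5 (U): U=OWBB F=RRGO R=YBWW B=OYRB L=GWOY
Query 1: B[0] = O
Query 2: U[3] = B
Query 3: B[3] = B
Query 4: L[0] = G
Query 5: D[3] = G

Answer: O B B G G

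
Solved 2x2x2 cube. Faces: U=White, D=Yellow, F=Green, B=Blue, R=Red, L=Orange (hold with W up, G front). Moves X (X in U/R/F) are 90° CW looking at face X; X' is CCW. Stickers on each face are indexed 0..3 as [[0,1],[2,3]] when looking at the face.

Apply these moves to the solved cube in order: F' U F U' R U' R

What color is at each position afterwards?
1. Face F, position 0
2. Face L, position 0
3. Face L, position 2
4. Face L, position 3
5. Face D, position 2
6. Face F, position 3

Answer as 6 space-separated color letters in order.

After move 1 (F'): F=GGGG U=WWRR R=YRYR D=OOYY L=OWOW
After move 2 (U): U=RWRW F=YRGG R=BBYR B=OWBB L=GGOW
After move 3 (F): F=GYGR U=RWWG R=RBWR D=YBYY L=GOOO
After move 4 (U'): U=WGRW F=GOGR R=GYWR B=RBBB L=OWOO
After move 5 (R): R=WGRY U=WORR F=GBGY D=YBYR B=WBGB
After move 6 (U'): U=ORWR F=OWGY R=GBRY B=WGGB L=WBOO
After move 7 (R): R=RGYB U=OWWY F=OBGR D=YGYW B=RGRB
Query 1: F[0] = O
Query 2: L[0] = W
Query 3: L[2] = O
Query 4: L[3] = O
Query 5: D[2] = Y
Query 6: F[3] = R

Answer: O W O O Y R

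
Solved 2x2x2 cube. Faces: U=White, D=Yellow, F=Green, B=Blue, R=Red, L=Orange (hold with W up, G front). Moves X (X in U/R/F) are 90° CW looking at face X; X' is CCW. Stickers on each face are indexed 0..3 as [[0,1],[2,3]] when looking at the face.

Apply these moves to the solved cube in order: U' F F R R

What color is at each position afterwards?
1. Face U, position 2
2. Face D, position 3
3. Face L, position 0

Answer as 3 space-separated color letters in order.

After move 1 (U'): U=WWWW F=OOGG R=GGRR B=RRBB L=BBOO
After move 2 (F): F=GOGO U=WWOB R=WGWR D=RGYY L=BYOY
After move 3 (F): F=GGOO U=WWYY R=OGBR D=WWYY L=BROG
After move 4 (R): R=BORG U=WGYO F=GWOY D=WBYR B=YRWB
After move 5 (R): R=RBGO U=WWYY F=GBOR D=WWYY B=ORGB
Query 1: U[2] = Y
Query 2: D[3] = Y
Query 3: L[0] = B

Answer: Y Y B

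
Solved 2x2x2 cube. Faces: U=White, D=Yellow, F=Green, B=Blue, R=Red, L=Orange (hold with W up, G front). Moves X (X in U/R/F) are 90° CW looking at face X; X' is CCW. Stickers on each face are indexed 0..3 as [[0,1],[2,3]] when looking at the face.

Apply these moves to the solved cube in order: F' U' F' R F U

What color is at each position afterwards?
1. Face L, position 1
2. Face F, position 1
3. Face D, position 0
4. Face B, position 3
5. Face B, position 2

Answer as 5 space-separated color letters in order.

Answer: W O R B R

Derivation:
After move 1 (F'): F=GGGG U=WWRR R=YRYR D=OOYY L=OWOW
After move 2 (U'): U=WRWR F=OWGG R=GGYR B=YRBB L=BBOW
After move 3 (F'): F=WGOG U=WRGY R=OGOR D=BWYY L=BROW
After move 4 (R): R=OORG U=WGGG F=WWOY D=BBYY B=YRRB
After move 5 (F): F=OWYW U=WGWR R=GOGG D=ROYY L=BBOB
After move 6 (U): U=WWRG F=GOYW R=YRGG B=BBRB L=OWOB
Query 1: L[1] = W
Query 2: F[1] = O
Query 3: D[0] = R
Query 4: B[3] = B
Query 5: B[2] = R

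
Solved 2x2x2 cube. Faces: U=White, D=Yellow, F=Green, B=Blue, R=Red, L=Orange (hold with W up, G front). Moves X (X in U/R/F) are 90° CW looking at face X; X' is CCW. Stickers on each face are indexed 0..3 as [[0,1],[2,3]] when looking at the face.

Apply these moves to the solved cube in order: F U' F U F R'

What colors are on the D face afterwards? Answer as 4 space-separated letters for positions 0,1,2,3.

Answer: O W Y G

Derivation:
After move 1 (F): F=GGGG U=WWOO R=WRWR D=RRYY L=OYOY
After move 2 (U'): U=WOWO F=OYGG R=GGWR B=WRBB L=BBOY
After move 3 (F): F=GOGY U=WOYB R=WGOR D=WGYY L=BROR
After move 4 (U): U=YWBO F=WGGY R=WROR B=BRBB L=GOOR
After move 5 (F): F=GWYG U=YWRO R=BROR D=OWYY L=GWOG
After move 6 (R'): R=RRBO U=YBRB F=GWYO D=OWYG B=YRWB
Query: D face = OWYG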